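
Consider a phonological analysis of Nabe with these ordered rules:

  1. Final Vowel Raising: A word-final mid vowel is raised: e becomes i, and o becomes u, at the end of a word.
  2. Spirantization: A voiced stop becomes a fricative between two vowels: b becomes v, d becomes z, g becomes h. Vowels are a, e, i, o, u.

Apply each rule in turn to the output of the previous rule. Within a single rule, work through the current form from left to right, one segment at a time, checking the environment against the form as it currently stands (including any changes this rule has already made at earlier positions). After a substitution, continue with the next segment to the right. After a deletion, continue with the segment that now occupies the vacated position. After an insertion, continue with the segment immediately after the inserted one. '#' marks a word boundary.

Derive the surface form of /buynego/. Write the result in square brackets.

[buynehu]

1 Final Vowel Raising: [buynego] → [buynegu]
2 Spirantization: [buynegu] → [buynehu]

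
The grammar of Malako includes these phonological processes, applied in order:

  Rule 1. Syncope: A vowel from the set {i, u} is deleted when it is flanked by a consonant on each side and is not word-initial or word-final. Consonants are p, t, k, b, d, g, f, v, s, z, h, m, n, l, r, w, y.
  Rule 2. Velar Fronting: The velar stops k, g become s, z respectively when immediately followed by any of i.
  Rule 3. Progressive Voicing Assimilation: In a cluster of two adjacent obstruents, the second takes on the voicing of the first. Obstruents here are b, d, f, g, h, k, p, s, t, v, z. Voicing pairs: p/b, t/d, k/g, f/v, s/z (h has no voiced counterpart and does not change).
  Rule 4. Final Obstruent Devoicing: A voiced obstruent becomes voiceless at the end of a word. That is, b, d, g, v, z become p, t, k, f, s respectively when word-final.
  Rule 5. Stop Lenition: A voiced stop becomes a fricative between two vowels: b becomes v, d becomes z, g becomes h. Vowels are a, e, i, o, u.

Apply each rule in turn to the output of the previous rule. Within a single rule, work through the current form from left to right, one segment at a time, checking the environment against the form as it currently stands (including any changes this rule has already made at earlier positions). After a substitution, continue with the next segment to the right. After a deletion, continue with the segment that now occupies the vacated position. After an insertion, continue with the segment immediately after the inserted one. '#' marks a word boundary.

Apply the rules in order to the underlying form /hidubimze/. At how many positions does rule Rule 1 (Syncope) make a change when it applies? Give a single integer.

Rule 1 Syncope: [hidubimze] → [hdbmze]
Rule 2 Velar Fronting: no change — [hdbmze]
Rule 3 Progressive Voicing Assimilation: [hdbmze] → [htpmze]
Rule 4 Final Obstruent Devoicing: no change — [htpmze]
Rule 5 Stop Lenition: no change — [htpmze]
Rule Rule 1 changed 3 position(s).

3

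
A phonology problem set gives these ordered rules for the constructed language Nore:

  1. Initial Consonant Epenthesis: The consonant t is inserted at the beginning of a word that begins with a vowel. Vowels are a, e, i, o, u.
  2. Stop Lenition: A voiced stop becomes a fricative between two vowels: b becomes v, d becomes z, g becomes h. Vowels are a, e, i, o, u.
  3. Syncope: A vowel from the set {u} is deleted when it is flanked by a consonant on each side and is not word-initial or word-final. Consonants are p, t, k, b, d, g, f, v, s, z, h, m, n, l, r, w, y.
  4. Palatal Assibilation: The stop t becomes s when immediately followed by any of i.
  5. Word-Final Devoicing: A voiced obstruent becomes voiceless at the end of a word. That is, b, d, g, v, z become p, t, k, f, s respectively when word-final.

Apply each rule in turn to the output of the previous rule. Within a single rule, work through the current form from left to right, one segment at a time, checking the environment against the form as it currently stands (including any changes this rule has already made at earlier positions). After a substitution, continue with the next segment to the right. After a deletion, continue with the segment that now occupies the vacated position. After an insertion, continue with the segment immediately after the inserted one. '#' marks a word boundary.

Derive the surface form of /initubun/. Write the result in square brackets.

[sinitvn]

1 Initial Consonant Epenthesis: [initubun] → [tinitubun]
2 Stop Lenition: [tinitubun] → [tinituvun]
3 Syncope: [tinituvun] → [tinitvn]
4 Palatal Assibilation: [tinitvn] → [sinitvn]
5 Word-Final Devoicing: no change — [sinitvn]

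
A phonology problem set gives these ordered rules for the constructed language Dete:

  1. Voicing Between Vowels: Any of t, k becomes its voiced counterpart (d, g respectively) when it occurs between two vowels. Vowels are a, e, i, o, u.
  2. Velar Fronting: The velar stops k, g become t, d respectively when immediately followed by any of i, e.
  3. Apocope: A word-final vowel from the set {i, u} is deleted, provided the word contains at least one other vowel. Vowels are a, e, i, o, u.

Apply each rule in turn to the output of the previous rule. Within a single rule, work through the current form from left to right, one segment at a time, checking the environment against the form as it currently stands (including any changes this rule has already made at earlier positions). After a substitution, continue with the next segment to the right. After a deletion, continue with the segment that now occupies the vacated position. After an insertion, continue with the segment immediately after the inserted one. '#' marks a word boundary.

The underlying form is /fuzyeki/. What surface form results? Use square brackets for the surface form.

1 Voicing Between Vowels: [fuzyeki] → [fuzyegi]
2 Velar Fronting: [fuzyegi] → [fuzyedi]
3 Apocope: [fuzyedi] → [fuzyed]

[fuzyed]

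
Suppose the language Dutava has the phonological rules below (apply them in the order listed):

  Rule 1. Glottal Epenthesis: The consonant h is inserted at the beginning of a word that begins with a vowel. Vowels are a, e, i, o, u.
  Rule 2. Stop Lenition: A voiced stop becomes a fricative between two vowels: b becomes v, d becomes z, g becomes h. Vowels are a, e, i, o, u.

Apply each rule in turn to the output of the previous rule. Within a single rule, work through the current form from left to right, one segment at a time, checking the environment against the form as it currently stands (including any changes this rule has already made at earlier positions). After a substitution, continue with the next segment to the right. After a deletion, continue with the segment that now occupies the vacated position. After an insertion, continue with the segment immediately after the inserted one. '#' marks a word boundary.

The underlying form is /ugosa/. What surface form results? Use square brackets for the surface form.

[huhosa]

Rule 1 Glottal Epenthesis: [ugosa] → [hugosa]
Rule 2 Stop Lenition: [hugosa] → [huhosa]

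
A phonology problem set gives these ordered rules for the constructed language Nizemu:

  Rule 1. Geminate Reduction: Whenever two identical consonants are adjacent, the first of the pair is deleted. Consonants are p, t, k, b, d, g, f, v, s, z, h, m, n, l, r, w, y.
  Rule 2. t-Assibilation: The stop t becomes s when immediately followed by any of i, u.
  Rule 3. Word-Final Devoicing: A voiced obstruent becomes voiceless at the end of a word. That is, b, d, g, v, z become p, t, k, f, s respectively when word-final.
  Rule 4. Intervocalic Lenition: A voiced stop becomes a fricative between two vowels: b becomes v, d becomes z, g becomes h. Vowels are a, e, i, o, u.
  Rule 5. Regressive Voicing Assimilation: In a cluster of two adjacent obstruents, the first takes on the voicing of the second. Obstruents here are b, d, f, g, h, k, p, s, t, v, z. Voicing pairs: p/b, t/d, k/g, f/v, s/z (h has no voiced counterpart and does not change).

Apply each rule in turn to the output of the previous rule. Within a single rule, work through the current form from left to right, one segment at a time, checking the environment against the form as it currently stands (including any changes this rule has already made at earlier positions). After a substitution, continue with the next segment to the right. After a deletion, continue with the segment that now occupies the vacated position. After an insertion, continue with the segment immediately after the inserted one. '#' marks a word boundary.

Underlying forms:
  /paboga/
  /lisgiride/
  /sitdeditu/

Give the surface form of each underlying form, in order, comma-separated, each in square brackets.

[pavoha], [lizgirize], [siddezisu]

/paboga/:
  Rule 1 Geminate Reduction: no change — [paboga]
  Rule 2 t-Assibilation: no change — [paboga]
  Rule 3 Word-Final Devoicing: no change — [paboga]
  Rule 4 Intervocalic Lenition: [paboga] → [pavoha]
  Rule 5 Regressive Voicing Assimilation: no change — [pavoha]
/lisgiride/:
  Rule 1 Geminate Reduction: no change — [lisgiride]
  Rule 2 t-Assibilation: no change — [lisgiride]
  Rule 3 Word-Final Devoicing: no change — [lisgiride]
  Rule 4 Intervocalic Lenition: [lisgiride] → [lisgirize]
  Rule 5 Regressive Voicing Assimilation: [lisgirize] → [lizgirize]
/sitdeditu/:
  Rule 1 Geminate Reduction: no change — [sitdeditu]
  Rule 2 t-Assibilation: [sitdeditu] → [sitdedisu]
  Rule 3 Word-Final Devoicing: no change — [sitdedisu]
  Rule 4 Intervocalic Lenition: [sitdedisu] → [sitdezisu]
  Rule 5 Regressive Voicing Assimilation: [sitdezisu] → [siddezisu]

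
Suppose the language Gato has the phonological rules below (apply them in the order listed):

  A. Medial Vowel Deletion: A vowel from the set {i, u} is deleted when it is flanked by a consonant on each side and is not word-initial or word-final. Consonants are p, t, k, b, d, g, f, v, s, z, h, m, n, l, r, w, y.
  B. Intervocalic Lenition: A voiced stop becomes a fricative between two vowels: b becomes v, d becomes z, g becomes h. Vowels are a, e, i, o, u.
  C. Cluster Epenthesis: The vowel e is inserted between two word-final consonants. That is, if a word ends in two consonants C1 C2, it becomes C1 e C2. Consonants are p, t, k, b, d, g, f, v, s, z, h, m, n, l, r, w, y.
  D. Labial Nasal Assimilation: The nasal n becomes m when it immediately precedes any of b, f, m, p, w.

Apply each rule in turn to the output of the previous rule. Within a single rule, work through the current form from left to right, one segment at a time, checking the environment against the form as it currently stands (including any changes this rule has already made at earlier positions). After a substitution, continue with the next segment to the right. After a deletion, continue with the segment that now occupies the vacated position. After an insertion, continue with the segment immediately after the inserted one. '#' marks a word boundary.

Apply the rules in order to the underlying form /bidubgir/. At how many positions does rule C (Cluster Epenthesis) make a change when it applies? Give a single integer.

A Medial Vowel Deletion: [bidubgir] → [bdbgr]
B Intervocalic Lenition: no change — [bdbgr]
C Cluster Epenthesis: [bdbgr] → [bdbger]
D Labial Nasal Assimilation: no change — [bdbger]
Rule C changed 1 position(s).

1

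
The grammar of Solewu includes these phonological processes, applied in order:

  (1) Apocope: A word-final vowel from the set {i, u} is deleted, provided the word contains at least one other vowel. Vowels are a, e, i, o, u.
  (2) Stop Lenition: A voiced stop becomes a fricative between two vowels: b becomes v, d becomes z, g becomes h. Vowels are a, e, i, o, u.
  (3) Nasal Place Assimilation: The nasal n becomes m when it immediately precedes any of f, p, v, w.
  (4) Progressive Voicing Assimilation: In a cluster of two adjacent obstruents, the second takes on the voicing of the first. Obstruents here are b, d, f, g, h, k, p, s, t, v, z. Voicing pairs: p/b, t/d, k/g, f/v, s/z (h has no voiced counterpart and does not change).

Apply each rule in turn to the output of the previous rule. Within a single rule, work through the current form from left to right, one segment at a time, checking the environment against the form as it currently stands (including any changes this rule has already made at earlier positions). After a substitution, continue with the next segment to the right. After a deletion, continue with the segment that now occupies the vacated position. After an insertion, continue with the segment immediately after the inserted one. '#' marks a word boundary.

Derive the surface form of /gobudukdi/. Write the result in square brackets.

[govuzukt]

(1) Apocope: [gobudukdi] → [gobudukd]
(2) Stop Lenition: [gobudukd] → [govuzukd]
(3) Nasal Place Assimilation: no change — [govuzukd]
(4) Progressive Voicing Assimilation: [govuzukd] → [govuzukt]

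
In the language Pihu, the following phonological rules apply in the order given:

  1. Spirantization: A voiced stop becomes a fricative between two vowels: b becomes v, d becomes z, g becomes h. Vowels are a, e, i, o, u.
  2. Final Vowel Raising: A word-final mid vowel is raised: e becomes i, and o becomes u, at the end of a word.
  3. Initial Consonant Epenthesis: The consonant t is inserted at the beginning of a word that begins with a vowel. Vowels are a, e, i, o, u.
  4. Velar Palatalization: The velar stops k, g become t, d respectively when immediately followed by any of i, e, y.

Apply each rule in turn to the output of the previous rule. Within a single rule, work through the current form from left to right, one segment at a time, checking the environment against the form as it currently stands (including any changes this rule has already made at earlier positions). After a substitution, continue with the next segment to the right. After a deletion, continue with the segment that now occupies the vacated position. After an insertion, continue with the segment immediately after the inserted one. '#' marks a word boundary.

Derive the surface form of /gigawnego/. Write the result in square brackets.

[dihawnehu]

1 Spirantization: [gigawnego] → [gihawneho]
2 Final Vowel Raising: [gihawneho] → [gihawnehu]
3 Initial Consonant Epenthesis: no change — [gihawnehu]
4 Velar Palatalization: [gihawnehu] → [dihawnehu]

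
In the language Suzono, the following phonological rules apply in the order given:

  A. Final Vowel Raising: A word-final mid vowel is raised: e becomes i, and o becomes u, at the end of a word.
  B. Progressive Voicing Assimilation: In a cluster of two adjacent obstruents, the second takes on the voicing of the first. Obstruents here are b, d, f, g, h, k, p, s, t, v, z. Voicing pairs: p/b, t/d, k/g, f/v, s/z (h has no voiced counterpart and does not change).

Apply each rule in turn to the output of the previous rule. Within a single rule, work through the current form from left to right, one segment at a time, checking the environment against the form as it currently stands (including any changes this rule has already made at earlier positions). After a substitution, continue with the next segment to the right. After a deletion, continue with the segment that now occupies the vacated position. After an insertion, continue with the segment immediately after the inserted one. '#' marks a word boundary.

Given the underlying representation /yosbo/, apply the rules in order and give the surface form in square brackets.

A Final Vowel Raising: [yosbo] → [yosbu]
B Progressive Voicing Assimilation: [yosbu] → [yospu]

[yospu]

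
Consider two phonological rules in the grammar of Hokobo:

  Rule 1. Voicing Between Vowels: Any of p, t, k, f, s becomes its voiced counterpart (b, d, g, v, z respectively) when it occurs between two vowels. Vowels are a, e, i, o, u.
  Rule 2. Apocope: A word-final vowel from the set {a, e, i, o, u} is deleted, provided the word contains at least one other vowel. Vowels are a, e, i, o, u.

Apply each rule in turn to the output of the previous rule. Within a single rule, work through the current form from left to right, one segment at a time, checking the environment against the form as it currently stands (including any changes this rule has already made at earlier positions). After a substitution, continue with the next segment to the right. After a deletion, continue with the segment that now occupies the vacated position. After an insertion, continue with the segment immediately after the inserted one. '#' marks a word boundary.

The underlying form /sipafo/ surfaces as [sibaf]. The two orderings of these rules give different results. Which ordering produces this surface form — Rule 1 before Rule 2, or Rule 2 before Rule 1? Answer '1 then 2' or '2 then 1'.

Order 1 then 2:
  1 Voicing Between Vowels: [sipafo] → [sibavo]
  2 Apocope: [sibavo] → [sibav]
  result: [sibav]
Order 2 then 1:
  2 Apocope: [sipafo] → [sipaf]
  1 Voicing Between Vowels: [sipaf] → [sibaf]
  result: [sibaf]

2 then 1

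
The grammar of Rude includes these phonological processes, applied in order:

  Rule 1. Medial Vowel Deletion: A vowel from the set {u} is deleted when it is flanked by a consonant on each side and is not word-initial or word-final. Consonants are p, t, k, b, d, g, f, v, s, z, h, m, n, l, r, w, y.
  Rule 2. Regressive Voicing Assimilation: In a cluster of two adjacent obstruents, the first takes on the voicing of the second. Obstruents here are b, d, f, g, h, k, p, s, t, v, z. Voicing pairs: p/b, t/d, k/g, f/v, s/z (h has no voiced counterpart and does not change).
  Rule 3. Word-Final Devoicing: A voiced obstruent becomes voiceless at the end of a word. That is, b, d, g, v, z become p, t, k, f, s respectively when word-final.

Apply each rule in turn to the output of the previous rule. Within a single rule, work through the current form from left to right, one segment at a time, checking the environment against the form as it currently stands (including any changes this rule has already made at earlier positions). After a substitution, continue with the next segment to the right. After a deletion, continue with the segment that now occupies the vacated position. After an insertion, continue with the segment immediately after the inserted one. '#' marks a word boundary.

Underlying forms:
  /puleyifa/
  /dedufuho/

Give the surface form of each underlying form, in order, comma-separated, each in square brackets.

[pleyifa], [detfho]

/puleyifa/:
  Rule 1 Medial Vowel Deletion: [puleyifa] → [pleyifa]
  Rule 2 Regressive Voicing Assimilation: no change — [pleyifa]
  Rule 3 Word-Final Devoicing: no change — [pleyifa]
/dedufuho/:
  Rule 1 Medial Vowel Deletion: [dedufuho] → [dedfho]
  Rule 2 Regressive Voicing Assimilation: [dedfho] → [detfho]
  Rule 3 Word-Final Devoicing: no change — [detfho]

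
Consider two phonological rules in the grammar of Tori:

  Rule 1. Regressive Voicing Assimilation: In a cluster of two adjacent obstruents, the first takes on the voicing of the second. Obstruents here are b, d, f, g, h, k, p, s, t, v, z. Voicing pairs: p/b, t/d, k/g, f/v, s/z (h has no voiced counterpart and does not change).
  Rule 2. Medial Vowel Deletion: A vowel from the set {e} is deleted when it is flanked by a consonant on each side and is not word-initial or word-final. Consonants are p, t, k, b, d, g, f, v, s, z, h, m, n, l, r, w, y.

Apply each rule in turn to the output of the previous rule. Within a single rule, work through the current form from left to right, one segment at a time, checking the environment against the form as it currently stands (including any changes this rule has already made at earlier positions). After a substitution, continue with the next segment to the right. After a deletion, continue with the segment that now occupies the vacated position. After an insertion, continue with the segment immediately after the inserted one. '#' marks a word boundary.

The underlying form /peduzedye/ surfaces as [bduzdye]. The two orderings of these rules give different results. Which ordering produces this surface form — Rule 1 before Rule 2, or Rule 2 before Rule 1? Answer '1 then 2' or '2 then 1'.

Order 1 then 2:
  1 Regressive Voicing Assimilation: no change — [peduzedye]
  2 Medial Vowel Deletion: [peduzedye] → [pduzdye]
  result: [pduzdye]
Order 2 then 1:
  2 Medial Vowel Deletion: [peduzedye] → [pduzdye]
  1 Regressive Voicing Assimilation: [pduzdye] → [bduzdye]
  result: [bduzdye]

2 then 1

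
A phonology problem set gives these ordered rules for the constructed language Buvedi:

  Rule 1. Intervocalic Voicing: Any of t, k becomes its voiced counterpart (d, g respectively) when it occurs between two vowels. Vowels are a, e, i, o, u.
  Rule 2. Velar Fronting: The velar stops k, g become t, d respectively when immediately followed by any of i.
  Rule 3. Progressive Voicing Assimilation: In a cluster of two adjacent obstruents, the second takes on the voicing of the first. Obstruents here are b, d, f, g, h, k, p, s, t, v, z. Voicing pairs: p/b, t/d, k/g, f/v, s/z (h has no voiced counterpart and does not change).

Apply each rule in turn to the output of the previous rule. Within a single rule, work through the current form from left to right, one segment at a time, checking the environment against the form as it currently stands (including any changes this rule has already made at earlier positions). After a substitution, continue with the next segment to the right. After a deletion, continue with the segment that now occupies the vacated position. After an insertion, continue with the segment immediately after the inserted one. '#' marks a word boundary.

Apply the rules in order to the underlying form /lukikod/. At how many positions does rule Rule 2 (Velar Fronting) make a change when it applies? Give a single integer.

Rule 1 Intervocalic Voicing: [lukikod] → [lugigod]
Rule 2 Velar Fronting: [lugigod] → [ludigod]
Rule 3 Progressive Voicing Assimilation: no change — [ludigod]
Rule Rule 2 changed 1 position(s).

1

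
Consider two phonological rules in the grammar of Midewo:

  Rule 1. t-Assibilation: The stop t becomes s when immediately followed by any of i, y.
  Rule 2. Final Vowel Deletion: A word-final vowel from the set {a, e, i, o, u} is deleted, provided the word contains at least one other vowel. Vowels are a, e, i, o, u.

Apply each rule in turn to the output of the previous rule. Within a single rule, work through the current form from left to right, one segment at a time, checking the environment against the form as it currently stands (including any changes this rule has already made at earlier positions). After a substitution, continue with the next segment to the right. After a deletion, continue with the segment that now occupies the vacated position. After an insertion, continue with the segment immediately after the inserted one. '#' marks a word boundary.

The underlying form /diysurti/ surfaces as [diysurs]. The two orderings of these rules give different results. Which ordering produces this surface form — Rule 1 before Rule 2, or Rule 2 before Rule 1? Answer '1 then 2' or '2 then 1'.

Order 1 then 2:
  1 t-Assibilation: [diysurti] → [diysursi]
  2 Final Vowel Deletion: [diysursi] → [diysurs]
  result: [diysurs]
Order 2 then 1:
  2 Final Vowel Deletion: [diysurti] → [diysurt]
  1 t-Assibilation: no change — [diysurt]
  result: [diysurt]

1 then 2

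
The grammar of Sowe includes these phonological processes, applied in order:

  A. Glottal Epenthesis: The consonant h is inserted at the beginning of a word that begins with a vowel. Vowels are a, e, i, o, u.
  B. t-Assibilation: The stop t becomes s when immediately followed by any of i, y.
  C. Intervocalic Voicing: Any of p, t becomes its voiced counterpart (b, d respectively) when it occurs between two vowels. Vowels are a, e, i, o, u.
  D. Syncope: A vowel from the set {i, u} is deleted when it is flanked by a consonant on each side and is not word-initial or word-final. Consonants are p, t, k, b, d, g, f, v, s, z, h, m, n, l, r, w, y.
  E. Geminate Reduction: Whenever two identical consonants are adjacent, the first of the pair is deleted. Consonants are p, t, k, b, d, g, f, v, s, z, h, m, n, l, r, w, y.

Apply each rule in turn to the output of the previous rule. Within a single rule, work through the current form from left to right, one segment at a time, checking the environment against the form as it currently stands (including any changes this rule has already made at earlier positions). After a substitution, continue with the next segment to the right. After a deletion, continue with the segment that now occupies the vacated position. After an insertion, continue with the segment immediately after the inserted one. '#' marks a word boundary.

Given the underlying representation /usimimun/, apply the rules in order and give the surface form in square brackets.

A Glottal Epenthesis: [usimimun] → [husimimun]
B t-Assibilation: no change — [husimimun]
C Intervocalic Voicing: no change — [husimimun]
D Syncope: [husimimun] → [hsmmn]
E Geminate Reduction: [hsmmn] → [hsmn]

[hsmn]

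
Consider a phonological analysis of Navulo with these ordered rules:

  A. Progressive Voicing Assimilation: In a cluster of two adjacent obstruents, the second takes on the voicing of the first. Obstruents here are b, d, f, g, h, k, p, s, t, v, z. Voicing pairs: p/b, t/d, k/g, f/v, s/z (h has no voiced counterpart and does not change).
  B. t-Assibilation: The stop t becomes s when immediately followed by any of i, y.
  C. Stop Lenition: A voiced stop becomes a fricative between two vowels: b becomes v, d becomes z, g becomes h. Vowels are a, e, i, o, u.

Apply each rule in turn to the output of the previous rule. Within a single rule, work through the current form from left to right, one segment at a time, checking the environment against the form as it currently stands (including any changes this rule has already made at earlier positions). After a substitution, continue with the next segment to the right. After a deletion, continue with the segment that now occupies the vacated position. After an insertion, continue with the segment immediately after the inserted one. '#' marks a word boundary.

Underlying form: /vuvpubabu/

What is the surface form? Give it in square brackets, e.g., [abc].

[vuvbuvavu]

A Progressive Voicing Assimilation: [vuvpubabu] → [vuvbubabu]
B t-Assibilation: no change — [vuvbubabu]
C Stop Lenition: [vuvbubabu] → [vuvbuvavu]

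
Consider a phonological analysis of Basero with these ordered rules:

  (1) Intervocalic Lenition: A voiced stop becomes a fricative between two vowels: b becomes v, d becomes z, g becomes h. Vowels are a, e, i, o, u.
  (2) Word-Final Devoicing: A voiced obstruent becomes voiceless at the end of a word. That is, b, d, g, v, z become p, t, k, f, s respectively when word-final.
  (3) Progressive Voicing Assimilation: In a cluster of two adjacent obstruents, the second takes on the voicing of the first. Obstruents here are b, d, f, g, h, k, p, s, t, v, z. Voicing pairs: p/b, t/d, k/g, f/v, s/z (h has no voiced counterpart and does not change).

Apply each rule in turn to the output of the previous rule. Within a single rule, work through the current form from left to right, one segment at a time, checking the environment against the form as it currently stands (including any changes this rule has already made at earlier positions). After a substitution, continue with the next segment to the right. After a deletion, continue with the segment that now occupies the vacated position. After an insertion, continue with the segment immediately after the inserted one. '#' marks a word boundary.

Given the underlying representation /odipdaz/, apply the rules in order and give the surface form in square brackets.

(1) Intervocalic Lenition: [odipdaz] → [ozipdaz]
(2) Word-Final Devoicing: [ozipdaz] → [ozipdas]
(3) Progressive Voicing Assimilation: [ozipdas] → [oziptas]

[oziptas]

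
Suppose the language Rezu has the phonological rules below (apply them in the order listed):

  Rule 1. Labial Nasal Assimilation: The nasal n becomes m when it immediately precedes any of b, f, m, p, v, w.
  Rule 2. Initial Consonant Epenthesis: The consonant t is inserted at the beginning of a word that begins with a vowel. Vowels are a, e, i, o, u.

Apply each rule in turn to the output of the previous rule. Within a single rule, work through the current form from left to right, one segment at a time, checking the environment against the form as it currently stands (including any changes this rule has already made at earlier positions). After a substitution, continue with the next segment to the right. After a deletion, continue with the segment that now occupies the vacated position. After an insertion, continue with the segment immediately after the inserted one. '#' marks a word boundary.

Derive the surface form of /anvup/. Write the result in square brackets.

Rule 1 Labial Nasal Assimilation: [anvup] → [amvup]
Rule 2 Initial Consonant Epenthesis: [amvup] → [tamvup]

[tamvup]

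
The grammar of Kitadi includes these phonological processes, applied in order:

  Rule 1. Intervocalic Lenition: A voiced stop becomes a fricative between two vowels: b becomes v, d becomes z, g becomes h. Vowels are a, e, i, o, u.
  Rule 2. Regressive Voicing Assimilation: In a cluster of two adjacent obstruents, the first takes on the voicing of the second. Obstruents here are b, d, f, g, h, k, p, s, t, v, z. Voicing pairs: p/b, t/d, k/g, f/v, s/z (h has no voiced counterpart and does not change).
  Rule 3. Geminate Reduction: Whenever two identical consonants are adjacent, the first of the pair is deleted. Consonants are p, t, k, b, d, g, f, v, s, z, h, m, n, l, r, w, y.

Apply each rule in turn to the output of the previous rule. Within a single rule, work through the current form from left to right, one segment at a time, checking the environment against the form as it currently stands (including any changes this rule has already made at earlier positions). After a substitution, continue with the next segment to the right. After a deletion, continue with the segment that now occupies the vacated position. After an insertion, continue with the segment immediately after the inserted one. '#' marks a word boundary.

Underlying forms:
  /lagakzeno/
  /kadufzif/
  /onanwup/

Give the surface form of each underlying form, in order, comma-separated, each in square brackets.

[lahagzeno], [kazuvzif], [onanwup]

/lagakzeno/:
  Rule 1 Intervocalic Lenition: [lagakzeno] → [lahakzeno]
  Rule 2 Regressive Voicing Assimilation: [lahakzeno] → [lahagzeno]
  Rule 3 Geminate Reduction: no change — [lahagzeno]
/kadufzif/:
  Rule 1 Intervocalic Lenition: [kadufzif] → [kazufzif]
  Rule 2 Regressive Voicing Assimilation: [kazufzif] → [kazuvzif]
  Rule 3 Geminate Reduction: no change — [kazuvzif]
/onanwup/:
  Rule 1 Intervocalic Lenition: no change — [onanwup]
  Rule 2 Regressive Voicing Assimilation: no change — [onanwup]
  Rule 3 Geminate Reduction: no change — [onanwup]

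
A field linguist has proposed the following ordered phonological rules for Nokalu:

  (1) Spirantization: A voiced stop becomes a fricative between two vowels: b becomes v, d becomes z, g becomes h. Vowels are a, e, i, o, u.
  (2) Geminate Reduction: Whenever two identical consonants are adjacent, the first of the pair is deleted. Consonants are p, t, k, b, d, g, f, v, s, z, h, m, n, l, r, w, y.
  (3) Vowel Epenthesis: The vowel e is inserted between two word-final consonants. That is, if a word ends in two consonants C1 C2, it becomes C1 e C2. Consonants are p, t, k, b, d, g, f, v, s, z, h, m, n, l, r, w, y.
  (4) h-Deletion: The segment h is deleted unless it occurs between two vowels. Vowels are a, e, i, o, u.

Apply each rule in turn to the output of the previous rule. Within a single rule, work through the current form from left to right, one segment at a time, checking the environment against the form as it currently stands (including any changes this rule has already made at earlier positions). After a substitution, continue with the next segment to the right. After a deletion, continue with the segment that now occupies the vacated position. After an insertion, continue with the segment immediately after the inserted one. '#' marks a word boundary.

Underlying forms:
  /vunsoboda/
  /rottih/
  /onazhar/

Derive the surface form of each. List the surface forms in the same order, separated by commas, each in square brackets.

[vunsovoza], [roti], [onazar]

/vunsoboda/:
  (1) Spirantization: [vunsoboda] → [vunsovoza]
  (2) Geminate Reduction: no change — [vunsovoza]
  (3) Vowel Epenthesis: no change — [vunsovoza]
  (4) h-Deletion: no change — [vunsovoza]
/rottih/:
  (1) Spirantization: no change — [rottih]
  (2) Geminate Reduction: [rottih] → [rotih]
  (3) Vowel Epenthesis: no change — [rotih]
  (4) h-Deletion: [rotih] → [roti]
/onazhar/:
  (1) Spirantization: no change — [onazhar]
  (2) Geminate Reduction: no change — [onazhar]
  (3) Vowel Epenthesis: no change — [onazhar]
  (4) h-Deletion: [onazhar] → [onazar]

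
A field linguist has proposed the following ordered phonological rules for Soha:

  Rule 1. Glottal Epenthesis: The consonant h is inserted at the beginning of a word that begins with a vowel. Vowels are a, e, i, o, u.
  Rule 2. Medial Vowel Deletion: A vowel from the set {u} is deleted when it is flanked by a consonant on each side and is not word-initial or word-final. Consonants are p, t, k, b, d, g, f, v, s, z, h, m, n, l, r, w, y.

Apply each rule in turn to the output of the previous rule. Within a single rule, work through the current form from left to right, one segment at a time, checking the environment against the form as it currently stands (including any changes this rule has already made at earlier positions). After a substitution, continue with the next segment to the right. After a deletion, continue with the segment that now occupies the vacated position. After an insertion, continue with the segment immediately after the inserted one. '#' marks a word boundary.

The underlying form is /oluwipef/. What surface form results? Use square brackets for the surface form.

Rule 1 Glottal Epenthesis: [oluwipef] → [holuwipef]
Rule 2 Medial Vowel Deletion: [holuwipef] → [holwipef]

[holwipef]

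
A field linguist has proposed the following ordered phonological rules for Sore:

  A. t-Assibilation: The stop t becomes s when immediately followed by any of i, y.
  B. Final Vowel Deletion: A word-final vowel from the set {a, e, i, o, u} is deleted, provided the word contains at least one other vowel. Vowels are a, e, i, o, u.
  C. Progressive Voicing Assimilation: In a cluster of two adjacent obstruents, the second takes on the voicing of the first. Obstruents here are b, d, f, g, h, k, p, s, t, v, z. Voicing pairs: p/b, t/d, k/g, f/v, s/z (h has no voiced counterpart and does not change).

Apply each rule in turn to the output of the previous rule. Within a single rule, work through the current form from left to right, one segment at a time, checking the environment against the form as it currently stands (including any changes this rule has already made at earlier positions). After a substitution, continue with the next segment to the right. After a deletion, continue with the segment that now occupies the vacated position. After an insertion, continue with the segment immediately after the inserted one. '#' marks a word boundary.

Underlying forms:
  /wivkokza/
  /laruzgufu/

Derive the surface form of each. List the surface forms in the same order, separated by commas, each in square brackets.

[wivgoks], [laruzguf]

/wivkokza/:
  A t-Assibilation: no change — [wivkokza]
  B Final Vowel Deletion: [wivkokza] → [wivkokz]
  C Progressive Voicing Assimilation: [wivkokz] → [wivgoks]
/laruzgufu/:
  A t-Assibilation: no change — [laruzgufu]
  B Final Vowel Deletion: [laruzgufu] → [laruzguf]
  C Progressive Voicing Assimilation: no change — [laruzguf]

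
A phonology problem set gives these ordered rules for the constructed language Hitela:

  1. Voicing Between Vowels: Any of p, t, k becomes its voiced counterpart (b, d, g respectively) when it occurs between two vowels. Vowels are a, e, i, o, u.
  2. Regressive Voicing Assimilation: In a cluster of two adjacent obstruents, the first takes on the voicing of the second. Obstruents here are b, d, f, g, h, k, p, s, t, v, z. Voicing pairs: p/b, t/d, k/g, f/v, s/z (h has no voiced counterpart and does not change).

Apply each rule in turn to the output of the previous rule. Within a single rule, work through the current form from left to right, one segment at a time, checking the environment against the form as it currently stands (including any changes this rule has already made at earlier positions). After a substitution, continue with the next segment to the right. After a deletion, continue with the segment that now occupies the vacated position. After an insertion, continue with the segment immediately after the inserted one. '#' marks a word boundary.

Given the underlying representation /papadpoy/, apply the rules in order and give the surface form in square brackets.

[pabatpoy]

1 Voicing Between Vowels: [papadpoy] → [pabadpoy]
2 Regressive Voicing Assimilation: [pabadpoy] → [pabatpoy]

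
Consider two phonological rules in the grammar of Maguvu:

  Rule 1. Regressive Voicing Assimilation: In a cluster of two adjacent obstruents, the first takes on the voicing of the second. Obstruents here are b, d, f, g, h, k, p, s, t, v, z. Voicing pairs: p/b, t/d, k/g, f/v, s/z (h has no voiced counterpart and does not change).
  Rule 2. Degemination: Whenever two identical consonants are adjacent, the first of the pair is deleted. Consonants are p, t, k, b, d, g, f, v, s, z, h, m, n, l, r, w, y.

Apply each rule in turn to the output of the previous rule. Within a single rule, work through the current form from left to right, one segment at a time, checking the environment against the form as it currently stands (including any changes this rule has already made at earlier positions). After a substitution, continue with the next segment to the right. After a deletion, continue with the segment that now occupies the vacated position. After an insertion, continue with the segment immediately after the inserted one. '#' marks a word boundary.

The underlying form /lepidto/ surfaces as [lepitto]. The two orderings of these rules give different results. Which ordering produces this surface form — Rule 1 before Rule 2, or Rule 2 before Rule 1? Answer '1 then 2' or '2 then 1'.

Order 1 then 2:
  1 Regressive Voicing Assimilation: [lepidto] → [lepitto]
  2 Degemination: [lepitto] → [lepito]
  result: [lepito]
Order 2 then 1:
  2 Degemination: no change — [lepidto]
  1 Regressive Voicing Assimilation: [lepidto] → [lepitto]
  result: [lepitto]

2 then 1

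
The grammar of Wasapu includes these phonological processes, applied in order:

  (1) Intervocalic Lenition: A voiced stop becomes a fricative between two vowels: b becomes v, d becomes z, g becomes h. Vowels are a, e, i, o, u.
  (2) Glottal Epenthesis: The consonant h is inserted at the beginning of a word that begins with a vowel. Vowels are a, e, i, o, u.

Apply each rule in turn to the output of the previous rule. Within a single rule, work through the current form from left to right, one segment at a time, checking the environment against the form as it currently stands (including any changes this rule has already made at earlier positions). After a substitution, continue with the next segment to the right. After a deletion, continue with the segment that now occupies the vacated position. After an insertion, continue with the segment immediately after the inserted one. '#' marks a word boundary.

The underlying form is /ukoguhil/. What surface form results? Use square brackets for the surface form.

(1) Intervocalic Lenition: [ukoguhil] → [ukohuhil]
(2) Glottal Epenthesis: [ukohuhil] → [hukohuhil]

[hukohuhil]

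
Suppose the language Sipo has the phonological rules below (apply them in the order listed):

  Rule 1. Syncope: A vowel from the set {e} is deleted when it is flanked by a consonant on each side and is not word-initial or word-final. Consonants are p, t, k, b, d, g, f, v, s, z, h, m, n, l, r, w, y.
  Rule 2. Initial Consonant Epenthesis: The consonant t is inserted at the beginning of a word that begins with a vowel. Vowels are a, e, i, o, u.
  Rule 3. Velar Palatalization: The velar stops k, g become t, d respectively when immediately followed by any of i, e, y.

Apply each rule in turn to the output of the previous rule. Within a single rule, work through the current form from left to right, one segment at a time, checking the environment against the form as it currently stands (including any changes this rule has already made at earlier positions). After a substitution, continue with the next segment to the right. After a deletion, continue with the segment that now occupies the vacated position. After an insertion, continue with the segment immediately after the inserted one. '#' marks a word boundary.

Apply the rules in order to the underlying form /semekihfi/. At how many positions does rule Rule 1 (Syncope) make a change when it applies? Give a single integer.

2

Rule 1 Syncope: [semekihfi] → [smkihfi]
Rule 2 Initial Consonant Epenthesis: no change — [smkihfi]
Rule 3 Velar Palatalization: [smkihfi] → [smtihfi]
Rule Rule 1 changed 2 position(s).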